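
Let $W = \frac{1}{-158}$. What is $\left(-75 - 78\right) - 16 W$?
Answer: $- \frac{12079}{79} \approx -152.9$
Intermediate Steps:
$W = - \frac{1}{158} \approx -0.0063291$
$\left(-75 - 78\right) - 16 W = \left(-75 - 78\right) - - \frac{8}{79} = -153 + \frac{8}{79} = - \frac{12079}{79}$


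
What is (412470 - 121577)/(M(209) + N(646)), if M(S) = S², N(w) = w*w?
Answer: 290893/460997 ≈ 0.63101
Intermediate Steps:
N(w) = w²
(412470 - 121577)/(M(209) + N(646)) = (412470 - 121577)/(209² + 646²) = 290893/(43681 + 417316) = 290893/460997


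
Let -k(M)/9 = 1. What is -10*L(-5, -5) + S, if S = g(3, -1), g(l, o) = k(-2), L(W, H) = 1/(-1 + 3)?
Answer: -14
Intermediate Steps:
L(W, H) = 1/2
k(M) = -9 (k(M) = -9*1 = -9)
g(l, o) = -9
S = -9
-10*L(-5, -5) + S = -10*1/2 - 9 = -5 - 9 = -14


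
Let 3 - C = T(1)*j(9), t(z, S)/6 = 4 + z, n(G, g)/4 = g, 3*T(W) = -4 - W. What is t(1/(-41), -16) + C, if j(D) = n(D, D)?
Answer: 3561/41 ≈ 86.854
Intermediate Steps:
T(W) = -4/3 - W/3 (T(W) = (-4 - W)/3 = -4/3 - W/3)
n(G, g) = 4*g
j(D) = 4*D
t(z, S) = 24 + 6*z (t(z, S) = 6*(4 + z) = 24 + 6*z)
C = 63 (C = 3 - (-4/3 - ⅓*1)*4*9 = 3 - (-4/3 - ⅓)*36 = 3 - (-5)*36/3 = 3 - 1*(-60) = 3 + 60 = 63)
t(1/(-41), -16) + C = (24 + 6/(-41)) + 63 = (24 + 6*(-1/41)) + 63 = (24 - 6/41) + 63 = 978/41 + 63 = 3561/41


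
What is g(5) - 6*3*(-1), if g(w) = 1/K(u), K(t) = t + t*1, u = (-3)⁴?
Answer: 2917/162 ≈ 18.006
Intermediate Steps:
u = 81
K(t) = 2*t (K(t) = t + t = 2*t)
g(w) = 1/162 (g(w) = 1/(2*81) = 1/162)
g(5) - 6*3*(-1) = 1/162 - 6*3*(-1) = 1/162 - 18*(-1) = 1/162 + 18 = 2917/162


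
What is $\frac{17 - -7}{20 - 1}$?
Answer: $\frac{24}{19} \approx 1.2632$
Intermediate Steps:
$\frac{17 - -7}{20 - 1} = \frac{17 + 7}{19} = \frac{1}{19} \cdot 24 = \frac{24}{19}$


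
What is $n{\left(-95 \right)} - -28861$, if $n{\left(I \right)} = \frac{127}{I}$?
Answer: $\frac{2741668}{95} \approx 28860.0$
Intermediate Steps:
$n{\left(-95 \right)} - -28861 = \frac{127}{-95} - -28861 = 127 \left(- \frac{1}{95}\right) + 28861 = - \frac{127}{95} + 28861 = \frac{2741668}{95}$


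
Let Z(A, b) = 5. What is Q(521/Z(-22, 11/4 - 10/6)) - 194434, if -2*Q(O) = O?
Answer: -1944861/10 ≈ -1.9449e+5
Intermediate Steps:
Q(O) = -O/2
Q(521/Z(-22, 11/4 - 10/6)) - 194434 = -521/(2*5) - 194434 = -½*521/5 - 194434 = -521/10 - 194434 = -1944861/10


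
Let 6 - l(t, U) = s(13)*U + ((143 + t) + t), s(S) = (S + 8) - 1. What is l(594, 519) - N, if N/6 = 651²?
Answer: -2554511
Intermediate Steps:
s(S) = 7 + S (s(S) = (8 + S) - 1 = 7 + S)
l(t, U) = -137 - 20*U - 2*t (l(t, U) = 6 - ((7 + 13)*U + ((143 + t) + t)) = 6 - (20*U + (143 + 2*t)) = 6 - (143 + 2*t + 20*U) = 6 + (-143 - 20*U - 2*t) = -137 - 20*U - 2*t)
N = 2542806 (N = 6*651² = 6*423801 = 2542806)
l(594, 519) - N = (-137 - 20*519 - 2*594) - 1*2542806 = (-137 - 10380 - 1188) - 2542806 = -11705 - 2542806 = -2554511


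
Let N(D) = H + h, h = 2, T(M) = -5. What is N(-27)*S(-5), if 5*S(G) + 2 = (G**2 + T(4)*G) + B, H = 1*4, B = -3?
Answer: 54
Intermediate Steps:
H = 4
S(G) = -1 - G + G**2/5 (S(G) = -2/5 + ((G**2 - 5*G) - 3)/5 = -2/5 + (-3 + G**2 - 5*G)/5 = -2/5 + (-3/5 - G + G**2/5) = -1 - G + G**2/5)
N(D) = 6 (N(D) = 4 + 2 = 6)
N(-27)*S(-5) = 6*(-1 - 1*(-5) + (1/5)*(-5)**2) = 6*(-1 + 5 + (1/5)*25) = 6*(-1 + 5 + 5) = 6*9 = 54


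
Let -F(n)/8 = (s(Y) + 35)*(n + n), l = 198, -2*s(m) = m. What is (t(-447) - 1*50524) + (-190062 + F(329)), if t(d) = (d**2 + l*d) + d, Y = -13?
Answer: -348186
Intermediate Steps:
s(m) = -m/2
F(n) = -664*n (F(n) = -8*(-1/2*(-13) + 35)*(n + n) = -8*(13/2 + 35)*2*n = -332*2*n = -664*n)
t(d) = d**2 + 199*d (t(d) = (d**2 + 198*d) + d = d**2 + 199*d)
(t(-447) - 1*50524) + (-190062 + F(329)) = (-447*(199 - 447) - 1*50524) + (-190062 - 664*329) = (-447*(-248) - 50524) + (-190062 - 218456) = (110856 - 50524) - 408518 = 60332 - 408518 = -348186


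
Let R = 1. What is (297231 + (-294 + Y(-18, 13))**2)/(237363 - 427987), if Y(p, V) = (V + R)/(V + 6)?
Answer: -138347575/68815264 ≈ -2.0104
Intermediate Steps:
Y(p, V) = (1 + V)/(6 + V) (Y(p, V) = (V + 1)/(V + 6) = (1 + V)/(6 + V))
(297231 + (-294 + Y(-18, 13))**2)/(237363 - 427987) = (297231 + (-294 + (1 + 13)/(6 + 13))**2)/(237363 - 427987) = (297231 + (-294 + 14/19)**2)/(-190624) = (297231 + (-294 + (1/19)*14)**2)*(-1/190624) = (297231 + (-294 + 14/19)**2)*(-1/190624) = (297231 + (-5572/19)**2)*(-1/190624) = (297231 + 31047184/361)*(-1/190624) = (138347575/361)*(-1/190624) = -138347575/68815264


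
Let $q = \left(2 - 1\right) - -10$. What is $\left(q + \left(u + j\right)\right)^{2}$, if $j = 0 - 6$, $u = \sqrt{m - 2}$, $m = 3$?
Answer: $36$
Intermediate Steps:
$u = 1$ ($u = \sqrt{3 - 2} = \sqrt{1} = 1$)
$q = 11$ ($q = \left(2 - 1\right) + 10 = 1 + 10 = 11$)
$j = -6$ ($j = 0 - 6 = -6$)
$\left(q + \left(u + j\right)\right)^{2} = \left(11 + \left(1 - 6\right)\right)^{2} = \left(11 - 5\right)^{2} = 6^{2} = 36$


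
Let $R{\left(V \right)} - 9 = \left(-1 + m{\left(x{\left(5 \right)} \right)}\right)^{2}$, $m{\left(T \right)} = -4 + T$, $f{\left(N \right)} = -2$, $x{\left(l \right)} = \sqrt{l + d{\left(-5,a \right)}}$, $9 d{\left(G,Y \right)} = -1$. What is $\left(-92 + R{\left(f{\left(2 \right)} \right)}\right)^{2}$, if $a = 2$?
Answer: $\frac{268084}{81} + \frac{19120 \sqrt{11}}{27} \approx 5658.3$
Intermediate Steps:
$d{\left(G,Y \right)} = - \frac{1}{9}$ ($d{\left(G,Y \right)} = \frac{1}{9} \left(-1\right) = - \frac{1}{9}$)
$x{\left(l \right)} = \sqrt{- \frac{1}{9} + l}$ ($x{\left(l \right)} = \sqrt{l - \frac{1}{9}} = \sqrt{- \frac{1}{9} + l}$)
$R{\left(V \right)} = 9 + \left(-5 + \frac{2 \sqrt{11}}{3}\right)^{2}$ ($R{\left(V \right)} = 9 + \left(-1 - \left(4 - \frac{\sqrt{-1 + 9 \cdot 5}}{3}\right)\right)^{2} = 9 + \left(-1 - \left(4 - \frac{\sqrt{-1 + 45}}{3}\right)\right)^{2} = 9 + \left(-1 - \left(4 - \frac{\sqrt{44}}{3}\right)\right)^{2} = 9 + \left(-1 - \left(4 - \frac{2 \sqrt{11}}{3}\right)\right)^{2} = 9 + \left(-5 + \frac{2 \sqrt{11}}{3}\right)^{2}$)
$\left(-92 + R{\left(f{\left(2 \right)} \right)}\right)^{2} = \left(-92 + \left(\frac{350}{9} - \frac{20 \sqrt{11}}{3}\right)\right)^{2} = \left(- \frac{478}{9} - \frac{20 \sqrt{11}}{3}\right)^{2}$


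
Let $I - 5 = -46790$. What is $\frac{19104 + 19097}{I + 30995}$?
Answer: $- \frac{38201}{15790} \approx -2.4193$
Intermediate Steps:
$I = -46785$ ($I = 5 - 46790 = -46785$)
$\frac{19104 + 19097}{I + 30995} = \frac{19104 + 19097}{-46785 + 30995} = \frac{38201}{-15790} = 38201 \left(- \frac{1}{15790}\right) = - \frac{38201}{15790}$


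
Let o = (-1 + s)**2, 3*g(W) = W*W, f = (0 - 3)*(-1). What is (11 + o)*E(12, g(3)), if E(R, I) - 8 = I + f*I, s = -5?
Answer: 940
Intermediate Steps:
f = 3 (f = -3*(-1) = 3)
g(W) = W**2/3 (g(W) = (W*W)/3 = W**2/3)
E(R, I) = 8 + 4*I (E(R, I) = 8 + (I + 3*I) = 8 + 4*I)
o = 36 (o = (-1 - 5)**2 = (-6)**2 = 36)
(11 + o)*E(12, g(3)) = (11 + 36)*(8 + 4*((1/3)*3**2)) = 47*(8 + 4*((1/3)*9)) = 47*(8 + 4*3) = 47*(8 + 12) = 47*20 = 940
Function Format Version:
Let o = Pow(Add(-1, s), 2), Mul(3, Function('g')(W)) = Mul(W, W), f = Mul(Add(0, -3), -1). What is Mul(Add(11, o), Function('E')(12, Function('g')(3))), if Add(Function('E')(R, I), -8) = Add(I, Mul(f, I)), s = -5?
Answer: 940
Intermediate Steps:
f = 3 (f = Mul(-3, -1) = 3)
Function('g')(W) = Mul(Rational(1, 3), Pow(W, 2)) (Function('g')(W) = Mul(Rational(1, 3), Mul(W, W)) = Mul(Rational(1, 3), Pow(W, 2)))
Function('E')(R, I) = Add(8, Mul(4, I)) (Function('E')(R, I) = Add(8, Add(I, Mul(3, I))) = Add(8, Mul(4, I)))
o = 36 (o = Pow(Add(-1, -5), 2) = Pow(-6, 2) = 36)
Mul(Add(11, o), Function('E')(12, Function('g')(3))) = Mul(Add(11, 36), Add(8, Mul(4, Mul(Rational(1, 3), Pow(3, 2))))) = Mul(47, Add(8, Mul(4, Mul(Rational(1, 3), 9)))) = Mul(47, Add(8, Mul(4, 3))) = Mul(47, Add(8, 12)) = Mul(47, 20) = 940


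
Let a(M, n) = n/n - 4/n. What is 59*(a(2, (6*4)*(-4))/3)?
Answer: 1475/72 ≈ 20.486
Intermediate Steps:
a(M, n) = 1 - 4/n
59*(a(2, (6*4)*(-4))/3) = 59*(((-4 + (6*4)*(-4))/(((6*4)*(-4))))/3) = 59*(((-4 + 24*(-4))/((24*(-4))))*(1/3)) = 59*(((-4 - 96)/(-96))*(1/3)) = 59*(-1/96*(-100)*(1/3)) = 59*((25/24)*(1/3)) = 59*(25/72) = 1475/72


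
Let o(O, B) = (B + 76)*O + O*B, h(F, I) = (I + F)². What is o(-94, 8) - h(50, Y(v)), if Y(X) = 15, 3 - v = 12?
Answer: -12873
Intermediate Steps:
v = -9 (v = 3 - 1*12 = 3 - 12 = -9)
h(F, I) = (F + I)²
o(O, B) = B*O + O*(76 + B) (o(O, B) = (76 + B)*O + B*O = O*(76 + B) + B*O = B*O + O*(76 + B))
o(-94, 8) - h(50, Y(v)) = 2*(-94)*(38 + 8) - (50 + 15)² = 2*(-94)*46 - 1*65² = -8648 - 1*4225 = -8648 - 4225 = -12873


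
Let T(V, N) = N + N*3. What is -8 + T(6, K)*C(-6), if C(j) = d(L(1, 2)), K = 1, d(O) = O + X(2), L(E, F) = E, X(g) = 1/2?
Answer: -2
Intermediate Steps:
X(g) = ½
d(O) = ½ + O (d(O) = O + ½ = ½ + O)
T(V, N) = 4*N (T(V, N) = N + 3*N = 4*N)
C(j) = 3/2 (C(j) = ½ + 1 = 3/2)
-8 + T(6, K)*C(-6) = -8 + (4*1)*(3/2) = -8 + 4*(3/2) = -8 + 6 = -2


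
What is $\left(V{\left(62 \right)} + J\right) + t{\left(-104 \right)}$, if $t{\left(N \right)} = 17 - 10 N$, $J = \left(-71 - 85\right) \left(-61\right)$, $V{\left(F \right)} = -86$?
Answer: $10487$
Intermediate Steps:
$J = 9516$ ($J = \left(-156\right) \left(-61\right) = 9516$)
$t{\left(N \right)} = 17 - 10 N$
$\left(V{\left(62 \right)} + J\right) + t{\left(-104 \right)} = \left(-86 + 9516\right) + \left(17 - -1040\right) = 9430 + \left(17 + 1040\right) = 9430 + 1057 = 10487$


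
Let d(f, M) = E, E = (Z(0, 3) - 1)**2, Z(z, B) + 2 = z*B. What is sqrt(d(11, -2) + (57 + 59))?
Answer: 5*sqrt(5) ≈ 11.180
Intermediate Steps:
Z(z, B) = -2 + B*z (Z(z, B) = -2 + z*B = -2 + B*z)
E = 9 (E = ((-2 + 3*0) - 1)**2 = ((-2 + 0) - 1)**2 = (-2 - 1)**2 = (-3)**2 = 9)
d(f, M) = 9
sqrt(d(11, -2) + (57 + 59)) = sqrt(9 + (57 + 59)) = sqrt(9 + 116) = sqrt(125) = 5*sqrt(5)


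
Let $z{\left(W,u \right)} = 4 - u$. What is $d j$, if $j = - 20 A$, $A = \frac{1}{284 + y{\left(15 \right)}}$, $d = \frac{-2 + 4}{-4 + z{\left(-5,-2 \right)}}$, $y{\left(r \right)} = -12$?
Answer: $- \frac{5}{68} \approx -0.073529$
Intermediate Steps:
$d = 1$ ($d = \frac{-2 + 4}{-4 + \left(4 - -2\right)} = \frac{2}{-4 + \left(4 + 2\right)} = \frac{2}{-4 + 6} = \frac{2}{2} = 2 \cdot \frac{1}{2} = 1$)
$A = \frac{1}{272}$ ($A = \frac{1}{284 - 12} = \frac{1}{272} \approx 0.0036765$)
$j = - \frac{5}{68}$ ($j = \left(-20\right) \frac{1}{272} = - \frac{5}{68} \approx -0.073529$)
$d j = 1 \left(- \frac{5}{68}\right) = - \frac{5}{68}$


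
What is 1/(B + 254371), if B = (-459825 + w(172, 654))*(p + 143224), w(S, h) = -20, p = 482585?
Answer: -1/287774885234 ≈ -3.4749e-12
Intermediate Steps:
B = -287775139605 (B = (-459825 - 20)*(482585 + 143224) = -459845*625809 = -287775139605)
1/(B + 254371) = 1/(-287775139605 + 254371) = 1/(-287774885234) = -1/287774885234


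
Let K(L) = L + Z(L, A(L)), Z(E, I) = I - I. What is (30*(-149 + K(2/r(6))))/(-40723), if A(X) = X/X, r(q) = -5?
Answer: 4482/40723 ≈ 0.11006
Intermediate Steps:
A(X) = 1
Z(E, I) = 0
K(L) = L (K(L) = L + 0 = L)
(30*(-149 + K(2/r(6))))/(-40723) = (30*(-149 + 2/(-5)))/(-40723) = (30*(-149 + 2*(-⅕)))*(-1/40723) = (30*(-149 - ⅖))*(-1/40723) = (30*(-747/5))*(-1/40723) = -4482*(-1/40723) = 4482/40723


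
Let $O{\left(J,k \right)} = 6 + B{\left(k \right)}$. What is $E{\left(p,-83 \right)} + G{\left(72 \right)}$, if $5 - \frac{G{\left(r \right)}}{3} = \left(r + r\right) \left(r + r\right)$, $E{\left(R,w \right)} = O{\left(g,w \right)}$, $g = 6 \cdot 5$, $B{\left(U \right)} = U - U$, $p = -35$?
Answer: $-62187$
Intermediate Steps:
$B{\left(U \right)} = 0$
$g = 30$
$O{\left(J,k \right)} = 6$ ($O{\left(J,k \right)} = 6 + 0 = 6$)
$E{\left(R,w \right)} = 6$
$G{\left(r \right)} = 15 - 12 r^{2}$ ($G{\left(r \right)} = 15 - 3 \left(r + r\right) \left(r + r\right) = 15 - 3 \cdot 2 r 2 r = 15 - 3 \cdot 4 r^{2} = 15 - 12 r^{2}$)
$E{\left(p,-83 \right)} + G{\left(72 \right)} = 6 + \left(15 - 12 \cdot 72^{2}\right) = 6 + \left(15 - 62208\right) = 6 - 62193 = -62187$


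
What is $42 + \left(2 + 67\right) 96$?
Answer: $6666$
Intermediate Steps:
$42 + \left(2 + 67\right) 96 = 42 + 69 \cdot 96 = 42 + 6624 = 6666$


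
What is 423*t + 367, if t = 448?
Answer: 189871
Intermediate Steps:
423*t + 367 = 423*448 + 367 = 189504 + 367 = 189871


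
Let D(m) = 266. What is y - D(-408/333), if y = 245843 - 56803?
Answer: 188774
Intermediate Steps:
y = 189040
y - D(-408/333) = 189040 - 1*266 = 189040 - 266 = 188774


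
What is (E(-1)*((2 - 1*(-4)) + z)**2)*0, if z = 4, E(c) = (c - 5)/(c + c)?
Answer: 0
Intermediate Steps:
E(c) = (-5 + c)/(2*c) (E(c) = (-5 + c)/((2*c)) = (-5 + c)*(1/(2*c)) = (-5 + c)/(2*c))
(E(-1)*((2 - 1*(-4)) + z)**2)*0 = (((1/2)*(-5 - 1)/(-1))*((2 - 1*(-4)) + 4)**2)*0 = (((1/2)*(-1)*(-6))*((2 + 4) + 4)**2)*0 = (3*(6 + 4)**2)*0 = (3*10**2)*0 = (3*100)*0 = 300*0 = 0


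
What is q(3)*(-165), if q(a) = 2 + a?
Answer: -825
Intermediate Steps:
q(3)*(-165) = (2 + 3)*(-165) = 5*(-165) = -825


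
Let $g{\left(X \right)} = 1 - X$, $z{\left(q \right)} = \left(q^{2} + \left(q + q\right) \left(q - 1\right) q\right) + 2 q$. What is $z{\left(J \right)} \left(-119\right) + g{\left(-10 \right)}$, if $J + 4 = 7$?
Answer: $-6058$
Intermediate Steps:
$J = 3$ ($J = -4 + 7 = 3$)
$z{\left(q \right)} = q^{2} + 2 q + 2 q^{2} \left(-1 + q\right)$ ($z{\left(q \right)} = \left(q^{2} + 2 q \left(-1 + q\right) q\right) + 2 q = \left(q^{2} + 2 q^{2} \left(-1 + q\right)\right) + 2 q = q^{2} + 2 q + 2 q^{2} \left(-1 + q\right)$)
$z{\left(J \right)} \left(-119\right) + g{\left(-10 \right)} = 3 \left(2 - 3 + 2 \cdot 3^{2}\right) \left(-119\right) + \left(1 - -10\right) = 3 \left(2 - 3 + 2 \cdot 9\right) \left(-119\right) + \left(1 + 10\right) = 3 \left(2 - 3 + 18\right) \left(-119\right) + 11 = 3 \cdot 17 \left(-119\right) + 11 = 51 \left(-119\right) + 11 = -6069 + 11 = -6058$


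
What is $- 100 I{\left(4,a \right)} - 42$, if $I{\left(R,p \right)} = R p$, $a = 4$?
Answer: $-1642$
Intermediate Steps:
$- 100 I{\left(4,a \right)} - 42 = - 100 \cdot 4 \cdot 4 - 42 = \left(-100\right) 16 - 42 = -1600 - 42 = -1642$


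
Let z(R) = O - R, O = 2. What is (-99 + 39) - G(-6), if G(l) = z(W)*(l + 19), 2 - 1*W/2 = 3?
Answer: -112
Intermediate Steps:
W = -2 (W = 4 - 2*3 = 4 - 6 = -2)
z(R) = 2 - R
G(l) = 76 + 4*l (G(l) = (2 - 1*(-2))*(l + 19) = (2 + 2)*(19 + l) = 4*(19 + l) = 76 + 4*l)
(-99 + 39) - G(-6) = (-99 + 39) - (76 + 4*(-6)) = -60 - (76 - 24) = -60 - 1*52 = -60 - 52 = -112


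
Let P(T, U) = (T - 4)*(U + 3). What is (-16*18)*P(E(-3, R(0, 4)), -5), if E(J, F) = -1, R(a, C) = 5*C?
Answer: -2880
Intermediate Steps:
P(T, U) = (-4 + T)*(3 + U)
(-16*18)*P(E(-3, R(0, 4)), -5) = (-16*18)*(-12 - 4*(-5) + 3*(-1) - 1*(-5)) = -288*(-12 + 20 - 3 + 5) = -288*10 = -2880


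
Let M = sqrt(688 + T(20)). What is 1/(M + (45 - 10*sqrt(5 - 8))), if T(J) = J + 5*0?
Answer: 1/(45 + 2*sqrt(177) - 10*I*sqrt(3)) ≈ 0.013193 + 0.0031911*I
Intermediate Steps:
T(J) = J (T(J) = J + 0 = J)
M = 2*sqrt(177) (M = sqrt(688 + 20) = sqrt(708) = 2*sqrt(177) ≈ 26.608)
1/(M + (45 - 10*sqrt(5 - 8))) = 1/(2*sqrt(177) + (45 - 10*sqrt(5 - 8))) = 1/(2*sqrt(177) + (45 - 10*I*sqrt(3))) = 1/(45 + 2*sqrt(177) - 10*I*sqrt(3))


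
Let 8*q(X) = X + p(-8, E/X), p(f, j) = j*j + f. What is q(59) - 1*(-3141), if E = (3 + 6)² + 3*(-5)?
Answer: 87652455/27848 ≈ 3147.5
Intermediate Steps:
E = 66 (E = 9² - 15 = 81 - 15 = 66)
p(f, j) = f + j² (p(f, j) = j² + f = f + j²)
q(X) = -1 + X/8 + 1089/(2*X²) (q(X) = (X + (-8 + (66/X)²))/8 = (X + (-8 + 4356/X²))/8 = (-8 + X + 4356/X²)/8 = -1 + X/8 + 1089/(2*X²))
q(59) - 1*(-3141) = (-1 + (⅛)*59 + (1089/2)/59²) - 1*(-3141) = (-1 + 59/8 + (1089/2)*(1/3481)) + 3141 = (-1 + 59/8 + 1089/6962) + 3141 = 181887/27848 + 3141 = 87652455/27848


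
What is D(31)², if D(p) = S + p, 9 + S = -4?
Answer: 324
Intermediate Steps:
S = -13 (S = -9 - 4 = -13)
D(p) = -13 + p
D(31)² = (-13 + 31)² = 18² = 324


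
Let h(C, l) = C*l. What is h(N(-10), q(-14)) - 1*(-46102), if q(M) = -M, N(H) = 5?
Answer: 46172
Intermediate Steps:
h(N(-10), q(-14)) - 1*(-46102) = 5*(-1*(-14)) - 1*(-46102) = 5*14 + 46102 = 70 + 46102 = 46172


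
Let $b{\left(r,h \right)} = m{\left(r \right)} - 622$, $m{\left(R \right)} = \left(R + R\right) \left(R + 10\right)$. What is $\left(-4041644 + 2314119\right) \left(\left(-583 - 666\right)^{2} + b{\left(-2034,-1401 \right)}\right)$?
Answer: $-16917671327775$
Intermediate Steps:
$m{\left(R \right)} = 2 R \left(10 + R\right)$
$b{\left(r,h \right)} = -622 + 2 r \left(10 + r\right)$ ($b{\left(r,h \right)} = 2 r \left(10 + r\right) - 622 = -622 + 2 r \left(10 + r\right)$)
$\left(-4041644 + 2314119\right) \left(\left(-583 - 666\right)^{2} + b{\left(-2034,-1401 \right)}\right) = \left(-4041644 + 2314119\right) \left(\left(-583 - 666\right)^{2} - \left(622 + 4068 \left(10 - 2034\right)\right)\right) = - 1727525 \left(\left(-1249\right)^{2} - \left(622 + 4068 \left(-2024\right)\right)\right) = - 1727525 \left(1560001 + \left(-622 + 8233632\right)\right) = - 1727525 \left(1560001 + 8233010\right) = \left(-1727525\right) 9793011 = -16917671327775$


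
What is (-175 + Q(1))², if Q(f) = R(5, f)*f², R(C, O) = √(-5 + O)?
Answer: 30621 - 700*I ≈ 30621.0 - 700.0*I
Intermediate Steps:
Q(f) = f²*√(-5 + f) (Q(f) = √(-5 + f)*f² = f²*√(-5 + f))
(-175 + Q(1))² = (-175 + 1²*√(-5 + 1))² = (-175 + 1*√(-4))² = (-175 + 1*(2*I))² = (-175 + 2*I)²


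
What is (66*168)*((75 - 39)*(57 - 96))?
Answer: -15567552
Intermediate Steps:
(66*168)*((75 - 39)*(57 - 96)) = 11088*(36*(-39)) = 11088*(-1404) = -15567552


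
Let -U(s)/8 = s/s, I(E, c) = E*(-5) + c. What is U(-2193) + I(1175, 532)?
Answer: -5351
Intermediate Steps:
I(E, c) = c - 5*E (I(E, c) = -5*E + c = c - 5*E)
U(s) = -8 (U(s) = -8*s/s = -8*1 = -8)
U(-2193) + I(1175, 532) = -8 + (532 - 5*1175) = -8 + (532 - 5875) = -8 - 5343 = -5351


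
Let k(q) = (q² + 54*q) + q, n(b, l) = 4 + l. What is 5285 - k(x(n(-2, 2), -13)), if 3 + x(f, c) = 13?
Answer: 4635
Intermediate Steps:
x(f, c) = 10 (x(f, c) = -3 + 13 = 10)
k(q) = q² + 55*q
5285 - k(x(n(-2, 2), -13)) = 5285 - 10*(55 + 10) = 5285 - 10*65 = 5285 - 1*650 = 5285 - 650 = 4635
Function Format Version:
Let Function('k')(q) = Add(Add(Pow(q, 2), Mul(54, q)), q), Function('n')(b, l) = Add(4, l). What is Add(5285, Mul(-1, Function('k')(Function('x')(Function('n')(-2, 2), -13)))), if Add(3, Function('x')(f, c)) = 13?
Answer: 4635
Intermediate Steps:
Function('x')(f, c) = 10 (Function('x')(f, c) = Add(-3, 13) = 10)
Function('k')(q) = Add(Pow(q, 2), Mul(55, q))
Add(5285, Mul(-1, Function('k')(Function('x')(Function('n')(-2, 2), -13)))) = Add(5285, Mul(-1, Mul(10, Add(55, 10)))) = Add(5285, Mul(-1, Mul(10, 65))) = Add(5285, Mul(-1, 650)) = Add(5285, -650) = 4635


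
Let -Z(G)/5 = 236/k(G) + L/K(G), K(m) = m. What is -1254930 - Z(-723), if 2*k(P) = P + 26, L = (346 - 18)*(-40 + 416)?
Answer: -632829634190/503931 ≈ -1.2558e+6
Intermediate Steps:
L = 123328 (L = 328*376 = 123328)
k(P) = 13 + P/2 (k(P) = (P + 26)/2 = (26 + P)/2 = 13 + P/2)
Z(G) = -616640/G - 1180/(13 + G/2) (Z(G) = -5*(236/(13 + G/2) + 123328/G) = -616640/G - 1180/(13 + G/2))
-1254930 - Z(-723) = -1254930 - 40*(-400816 - 15475*(-723))/((-723)*(26 - 723)) = -1254930 - 40*(-1)*(-400816 + 11188425)/(723*(-697)) = -1254930 - 40*(-1)*(-1)*10787609/(723*697) = -1254930 - 1*431504360/503931 = -1254930 - 431504360/503931 = -632829634190/503931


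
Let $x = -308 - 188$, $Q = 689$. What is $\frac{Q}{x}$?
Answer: $- \frac{689}{496} \approx -1.3891$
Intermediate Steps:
$x = -496$ ($x = -308 - 188 = -496$)
$\frac{Q}{x} = \frac{689}{-496} = 689 \left(- \frac{1}{496}\right) = - \frac{689}{496}$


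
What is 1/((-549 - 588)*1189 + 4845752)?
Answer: 1/3493859 ≈ 2.8622e-7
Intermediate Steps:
1/((-549 - 588)*1189 + 4845752) = 1/(-1137*1189 + 4845752) = 1/(-1351893 + 4845752) = 1/3493859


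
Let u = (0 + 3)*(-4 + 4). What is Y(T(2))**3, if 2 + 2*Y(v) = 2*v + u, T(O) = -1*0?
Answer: -1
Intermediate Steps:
T(O) = 0
u = 0 (u = 3*0 = 0)
Y(v) = -1 + v (Y(v) = -1 + (2*v + 0)/2 = -1 + (2*v)/2 = -1 + v)
Y(T(2))**3 = (-1 + 0)**3 = (-1)**3 = -1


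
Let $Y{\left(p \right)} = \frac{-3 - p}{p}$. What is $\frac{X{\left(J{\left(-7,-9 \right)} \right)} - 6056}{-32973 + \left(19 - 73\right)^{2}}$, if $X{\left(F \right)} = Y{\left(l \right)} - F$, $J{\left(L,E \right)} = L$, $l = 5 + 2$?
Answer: $\frac{42353}{210399} \approx 0.2013$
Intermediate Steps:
$l = 7$
$Y{\left(p \right)} = \frac{-3 - p}{p}$
$X{\left(F \right)} = - \frac{10}{7} - F$ ($X{\left(F \right)} = \frac{-3 - 7}{7} - F = \frac{1}{7} \left(-10\right) - F = - \frac{10}{7} - F$)
$\frac{X{\left(J{\left(-7,-9 \right)} \right)} - 6056}{-32973 + \left(19 - 73\right)^{2}} = \frac{\left(- \frac{10}{7} - -7\right) - 6056}{-32973 + \left(19 - 73\right)^{2}} = \frac{\left(- \frac{10}{7} + 7\right) - 6056}{-32973 + \left(-54\right)^{2}} = \frac{\frac{39}{7} - 6056}{-32973 + 2916} = - \frac{42353}{7 \left(-30057\right)} = \left(- \frac{42353}{7}\right) \left(- \frac{1}{30057}\right) = \frac{42353}{210399}$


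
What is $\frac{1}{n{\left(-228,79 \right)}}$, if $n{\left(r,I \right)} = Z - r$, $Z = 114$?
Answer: $\frac{1}{342} \approx 0.002924$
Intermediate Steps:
$n{\left(r,I \right)} = 114 - r$
$\frac{1}{n{\left(-228,79 \right)}} = \frac{1}{114 - -228} = \frac{1}{114 + 228} = \frac{1}{342}$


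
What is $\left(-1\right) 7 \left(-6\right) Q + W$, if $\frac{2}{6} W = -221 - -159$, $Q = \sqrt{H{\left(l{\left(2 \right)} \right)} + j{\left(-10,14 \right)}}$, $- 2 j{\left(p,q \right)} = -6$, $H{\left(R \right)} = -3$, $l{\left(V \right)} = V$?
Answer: $-186$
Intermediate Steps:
$j{\left(p,q \right)} = 3$ ($j{\left(p,q \right)} = \left(- \frac{1}{2}\right) \left(-6\right) = 3$)
$Q = 0$ ($Q = \sqrt{-3 + 3} = \sqrt{0} = 0$)
$W = -186$ ($W = 3 \left(-221 - -159\right) = 3 \left(-221 + 159\right) = 3 \left(-62\right) = -186$)
$\left(-1\right) 7 \left(-6\right) Q + W = \left(-1\right) 7 \left(-6\right) 0 - 186 = \left(-7\right) \left(-6\right) 0 - 186 = 42 \cdot 0 - 186 = 0 - 186 = -186$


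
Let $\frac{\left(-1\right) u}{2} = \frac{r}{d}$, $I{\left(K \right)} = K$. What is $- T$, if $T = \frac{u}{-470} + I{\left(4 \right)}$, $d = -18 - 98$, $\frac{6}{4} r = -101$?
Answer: $- \frac{163661}{40890} \approx -4.0025$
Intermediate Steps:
$r = - \frac{202}{3}$ ($r = \frac{2}{3} \left(-101\right) = - \frac{202}{3} \approx -67.333$)
$d = -116$ ($d = -18 - 98 = -116$)
$u = - \frac{101}{87}$ ($u = - 2 \left(- \frac{202}{3 \left(-116\right)}\right) = - 2 \left(\left(- \frac{202}{3}\right) \left(- \frac{1}{116}\right)\right) = \left(-2\right) \frac{101}{174} = - \frac{101}{87} \approx -1.1609$)
$T = \frac{163661}{40890}$ ($T = - \frac{101}{87 \left(-470\right)} + 4 = \left(- \frac{101}{87}\right) \left(- \frac{1}{470}\right) + 4 = \frac{101}{40890} + 4 = \frac{163661}{40890} \approx 4.0025$)
$- T = \left(-1\right) \frac{163661}{40890} = - \frac{163661}{40890}$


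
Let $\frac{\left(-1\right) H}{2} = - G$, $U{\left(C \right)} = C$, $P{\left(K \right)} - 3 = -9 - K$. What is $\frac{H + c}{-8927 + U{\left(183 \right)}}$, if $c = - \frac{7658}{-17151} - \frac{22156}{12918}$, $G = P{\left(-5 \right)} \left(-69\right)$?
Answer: $- \frac{841492827}{53813640772} \approx -0.015637$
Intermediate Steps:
$P{\left(K \right)} = -6 - K$ ($P{\left(K \right)} = 3 - \left(9 + K\right) = -6 - K$)
$G = 69$ ($G = \left(-6 - -5\right) \left(-69\right) = \left(-6 + 5\right) \left(-69\right) = \left(-1\right) \left(-69\right) = 69$)
$H = 138$ ($H = - 2 \left(\left(-1\right) 69\right) = \left(-2\right) \left(-69\right) = 138$)
$c = - \frac{15615084}{12308701}$ ($c = \left(-7658\right) \left(- \frac{1}{17151}\right) - \frac{11078}{6459} = \frac{7658}{17151} - \frac{11078}{6459} = - \frac{15615084}{12308701} \approx -1.2686$)
$\frac{H + c}{-8927 + U{\left(183 \right)}} = \frac{138 - \frac{15615084}{12308701}}{-8927 + 183} = \frac{1682985654}{12308701 \left(-8744\right)} = \frac{1682985654}{12308701} \left(- \frac{1}{8744}\right) = - \frac{841492827}{53813640772}$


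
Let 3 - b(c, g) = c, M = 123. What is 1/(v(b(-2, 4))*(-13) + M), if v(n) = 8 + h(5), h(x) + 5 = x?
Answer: 1/19 ≈ 0.052632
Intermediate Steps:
h(x) = -5 + x
b(c, g) = 3 - c
v(n) = 8 (v(n) = 8 + (-5 + 5) = 8 + 0 = 8)
1/(v(b(-2, 4))*(-13) + M) = 1/(8*(-13) + 123) = 1/(-104 + 123) = 1/19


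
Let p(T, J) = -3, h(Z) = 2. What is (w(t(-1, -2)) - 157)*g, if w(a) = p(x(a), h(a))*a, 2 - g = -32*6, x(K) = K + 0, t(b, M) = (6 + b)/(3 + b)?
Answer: -31913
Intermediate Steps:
t(b, M) = (6 + b)/(3 + b)
x(K) = K
g = 194 (g = 2 - (-32)*6 = 2 - 1*(-192) = 2 + 192 = 194)
w(a) = -3*a
(w(t(-1, -2)) - 157)*g = (-3*(6 - 1)/(3 - 1) - 157)*194 = (-3*5/2 - 157)*194 = (-15/2 - 157)*194 = -329/2*194 = -31913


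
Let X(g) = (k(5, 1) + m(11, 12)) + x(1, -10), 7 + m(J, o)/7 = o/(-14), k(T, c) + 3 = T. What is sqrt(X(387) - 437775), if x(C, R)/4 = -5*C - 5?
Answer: 6*I*sqrt(12163) ≈ 661.72*I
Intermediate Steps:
x(C, R) = -20 - 20*C (x(C, R) = 4*(-5*C - 5) = 4*(-5 - 5*C) = -20 - 20*C)
k(T, c) = -3 + T
m(J, o) = -49 - o/2 (m(J, o) = -49 + 7*(o/(-14)) = -49 + 7*(o*(-1/14)) = -49 + 7*(-o/14) = -49 - o/2)
X(g) = -93 (X(g) = ((-3 + 5) + (-49 - 1/2*12)) + (-20 - 20*1) = (2 + (-49 - 6)) + (-20 - 20) = (2 - 55) - 40 = -53 - 40 = -93)
sqrt(X(387) - 437775) = sqrt(-93 - 437775) = sqrt(-437868) = 6*I*sqrt(12163)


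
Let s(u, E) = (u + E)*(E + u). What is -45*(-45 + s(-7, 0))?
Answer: -180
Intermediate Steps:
s(u, E) = (E + u)**2 (s(u, E) = (E + u)*(E + u) = (E + u)**2)
-45*(-45 + s(-7, 0)) = -45*(-45 + (0 - 7)**2) = -45*(-45 + (-7)**2) = -45*(-45 + 49) = -45*4 = -180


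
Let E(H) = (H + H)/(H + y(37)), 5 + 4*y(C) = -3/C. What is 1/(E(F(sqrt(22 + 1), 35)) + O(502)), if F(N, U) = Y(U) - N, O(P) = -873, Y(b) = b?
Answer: -1329043495/1157494714229 - 3478*sqrt(23)/1157494714229 ≈ -0.0011482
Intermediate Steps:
y(C) = -5/4 - 3/(4*C) (y(C) = -5/4 + (-3/C)/4 = -5/4 - 3/(4*C))
F(N, U) = U - N
E(H) = 2*H/(-47/37 + H) (E(H) = (H + H)/(H + (1/4)*(-3 - 5*37)/37) = (2*H)/(H + (1/4)*(1/37)*(-3 - 185)) = (2*H)/(H + (1/4)*(1/37)*(-188)) = (2*H)/(H - 47/37) = (2*H)/(-47/37 + H) = 2*H/(-47/37 + H))
1/(E(F(sqrt(22 + 1), 35)) + O(502)) = 1/(74*(35 - sqrt(22 + 1))/(-47 + 37*(35 - sqrt(22 + 1))) - 873) = 1/(74*(35 - sqrt(23))/(-47 + 37*(35 - sqrt(23))) - 873) = 1/(74*(35 - sqrt(23))/(-47 + (1295 - 37*sqrt(23))) - 873) = 1/(74*(35 - sqrt(23))/(1248 - 37*sqrt(23)) - 873) = 1/(-873 + 74*(35 - sqrt(23))/(1248 - 37*sqrt(23)))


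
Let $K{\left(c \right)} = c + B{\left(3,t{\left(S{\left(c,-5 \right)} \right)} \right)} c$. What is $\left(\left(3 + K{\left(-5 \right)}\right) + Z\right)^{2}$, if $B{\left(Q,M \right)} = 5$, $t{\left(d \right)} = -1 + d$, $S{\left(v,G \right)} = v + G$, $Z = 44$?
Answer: $289$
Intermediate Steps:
$S{\left(v,G \right)} = G + v$
$K{\left(c \right)} = 6 c$ ($K{\left(c \right)} = c + 5 c = 6 c$)
$\left(\left(3 + K{\left(-5 \right)}\right) + Z\right)^{2} = \left(\left(3 + 6 \left(-5\right)\right) + 44\right)^{2} = \left(\left(3 - 30\right) + 44\right)^{2} = \left(-27 + 44\right)^{2} = 17^{2} = 289$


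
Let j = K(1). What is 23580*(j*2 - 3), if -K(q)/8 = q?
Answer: -448020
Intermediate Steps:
K(q) = -8*q
j = -8 (j = -8*1 = -8)
23580*(j*2 - 3) = 23580*(-8*2 - 3) = 23580*(-16 - 3) = 23580*(-19) = -448020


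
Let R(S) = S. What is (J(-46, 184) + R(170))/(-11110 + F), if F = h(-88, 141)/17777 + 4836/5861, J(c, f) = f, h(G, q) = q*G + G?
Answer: -6147268823/192924874359 ≈ -0.031864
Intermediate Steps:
h(G, q) = G + G*q (h(G, q) = G*q + G = G + G*q)
F = 12730516/104190997 (F = -88*(1 + 141)/17777 + 4836/5861 = -88*142*(1/17777) + 4836*(1/5861) = -12496*1/17777 + 4836/5861 = -12496/17777 + 4836/5861 = 12730516/104190997 ≈ 0.12218)
(J(-46, 184) + R(170))/(-11110 + F) = (184 + 170)/(-11110 + 12730516/104190997) = 354/(-1157549246154/104190997) = 354*(-104190997/1157549246154) = -6147268823/192924874359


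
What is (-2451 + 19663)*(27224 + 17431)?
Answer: 768601860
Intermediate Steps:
(-2451 + 19663)*(27224 + 17431) = 17212*44655 = 768601860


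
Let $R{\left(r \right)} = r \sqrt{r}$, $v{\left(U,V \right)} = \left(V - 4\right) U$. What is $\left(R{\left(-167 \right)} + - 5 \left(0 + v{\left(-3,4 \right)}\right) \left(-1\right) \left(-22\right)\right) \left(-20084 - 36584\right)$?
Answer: $9463556 i \sqrt{167} \approx 1.223 \cdot 10^{8} i$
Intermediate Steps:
$v{\left(U,V \right)} = U \left(-4 + V\right)$ ($v{\left(U,V \right)} = \left(-4 + V\right) U = U \left(-4 + V\right)$)
$R{\left(r \right)} = r^{\frac{3}{2}}$
$\left(R{\left(-167 \right)} + - 5 \left(0 + v{\left(-3,4 \right)}\right) \left(-1\right) \left(-22\right)\right) \left(-20084 - 36584\right) = \left(\left(-167\right)^{\frac{3}{2}} + - 5 \left(0 - 3 \left(-4 + 4\right)\right) \left(-1\right) \left(-22\right)\right) \left(-20084 - 36584\right) = \left(- 167 i \sqrt{167} + - 5 \left(0 - 0\right) \left(-1\right) \left(-22\right)\right) \left(-56668\right) = \left(- 167 i \sqrt{167} + - 5 \left(0 + 0\right) \left(-1\right) \left(-22\right)\right) \left(-56668\right) = \left(- 167 i \sqrt{167} + - 5 \cdot 0 \left(-1\right) \left(-22\right)\right) \left(-56668\right) = \left(- 167 i \sqrt{167} + \left(-5\right) 0 \left(-22\right)\right) \left(-56668\right) = \left(- 167 i \sqrt{167} + 0 \left(-22\right)\right) \left(-56668\right) = \left(- 167 i \sqrt{167} + 0\right) \left(-56668\right) = - 167 i \sqrt{167} \left(-56668\right) = 9463556 i \sqrt{167}$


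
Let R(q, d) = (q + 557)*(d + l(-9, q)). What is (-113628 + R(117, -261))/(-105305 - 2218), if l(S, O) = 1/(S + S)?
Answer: 2606215/967707 ≈ 2.6932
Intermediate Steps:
l(S, O) = 1/(2*S)
R(q, d) = (557 + q)*(-1/18 + d) (R(q, d) = (q + 557)*(d + (1/2)/(-9)) = (557 + q)*(d + (1/2)*(-1/9)) = (557 + q)*(d - 1/18) = (557 + q)*(-1/18 + d))
(-113628 + R(117, -261))/(-105305 - 2218) = (-113628 + (-557/18 + 557*(-261) - 1/18*117 - 261*117))/(-105305 - 2218) = (-113628 + (-557/18 - 145377 - 13/2 - 30537))/(-107523) = (-113628 - 1583563/9)*(-1/107523) = -2606215/9*(-1/107523) = 2606215/967707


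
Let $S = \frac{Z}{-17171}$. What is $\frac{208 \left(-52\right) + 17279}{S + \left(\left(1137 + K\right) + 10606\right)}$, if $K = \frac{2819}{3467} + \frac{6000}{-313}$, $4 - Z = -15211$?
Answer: $\frac{120428124630583}{218454301544635} \approx 0.55127$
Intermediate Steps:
$Z = 15215$ ($Z = 4 - -15211 = 4 + 15211 = 15215$)
$K = - \frac{19919653}{1085171}$ ($K = 2819 \cdot \frac{1}{3467} + 6000 \left(- \frac{1}{313}\right) = \frac{2819}{3467} - \frac{6000}{313} = - \frac{19919653}{1085171} \approx -18.356$)
$S = - \frac{15215}{17171}$ ($S = \frac{15215}{-17171} = 15215 \left(- \frac{1}{17171}\right) = - \frac{15215}{17171} \approx -0.88609$)
$\frac{208 \left(-52\right) + 17279}{S + \left(\left(1137 + K\right) + 10606\right)} = \frac{208 \left(-52\right) + 17279}{- \frac{15215}{17171} + \left(\left(1137 - \frac{19919653}{1085171}\right) + 10606\right)} = \frac{-10816 + 17279}{- \frac{15215}{17171} + \left(\frac{1213919774}{1085171} + 10606\right)} = \frac{6463}{- \frac{15215}{17171} + \frac{12723243400}{1085171}} = \frac{6463}{\frac{218454301544635}{18633471241}} = 6463 \cdot \frac{18633471241}{218454301544635} = \frac{120428124630583}{218454301544635}$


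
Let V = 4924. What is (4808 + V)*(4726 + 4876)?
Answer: 93446664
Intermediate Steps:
(4808 + V)*(4726 + 4876) = (4808 + 4924)*(4726 + 4876) = 9732*9602 = 93446664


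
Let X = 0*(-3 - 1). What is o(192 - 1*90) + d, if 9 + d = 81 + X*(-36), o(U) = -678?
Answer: -606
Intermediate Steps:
X = 0 (X = 0*(-4) = 0)
d = 72 (d = -9 + (81 + 0*(-36)) = -9 + (81 + 0) = -9 + 81 = 72)
o(192 - 1*90) + d = -678 + 72 = -606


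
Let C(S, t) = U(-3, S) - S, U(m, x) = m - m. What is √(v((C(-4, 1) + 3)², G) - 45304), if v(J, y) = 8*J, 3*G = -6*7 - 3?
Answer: 4*I*√2807 ≈ 211.92*I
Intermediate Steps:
U(m, x) = 0
G = -15 (G = (-6*7 - 3)/3 = (-42 - 3)/3 = (⅓)*(-45) = -15)
C(S, t) = -S (C(S, t) = 0 - S = -S)
√(v((C(-4, 1) + 3)², G) - 45304) = √(8*(-1*(-4) + 3)² - 45304) = √(8*(4 + 3)² - 45304) = √(8*7² - 45304) = √(8*49 - 45304) = √(392 - 45304) = √(-44912) = 4*I*√2807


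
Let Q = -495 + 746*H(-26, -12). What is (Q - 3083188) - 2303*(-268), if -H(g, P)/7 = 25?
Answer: -2597029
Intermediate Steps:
H(g, P) = -175 (H(g, P) = -7*25 = -175)
Q = -131045 (Q = -495 + 746*(-175) = -495 - 130550 = -131045)
(Q - 3083188) - 2303*(-268) = (-131045 - 3083188) - 2303*(-268) = -3214233 + 617204 = -2597029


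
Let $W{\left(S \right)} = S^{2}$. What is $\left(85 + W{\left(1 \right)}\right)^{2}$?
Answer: $7396$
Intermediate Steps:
$\left(85 + W{\left(1 \right)}\right)^{2} = \left(85 + 1^{2}\right)^{2} = \left(85 + 1\right)^{2} = 86^{2} = 7396$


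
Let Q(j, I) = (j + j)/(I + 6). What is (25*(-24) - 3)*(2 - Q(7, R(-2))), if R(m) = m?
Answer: 1809/2 ≈ 904.50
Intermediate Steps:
Q(j, I) = 2*j/(6 + I) (Q(j, I) = (2*j)/(6 + I) = 2*j/(6 + I))
(25*(-24) - 3)*(2 - Q(7, R(-2))) = (25*(-24) - 3)*(2 - 2*7/(6 - 2)) = (-600 - 3)*(2 - 2*7/4) = -603*(2 - 2*7/4) = -603*(2 - 1*7/2) = -603*(2 - 7/2) = -603*(-3/2) = 1809/2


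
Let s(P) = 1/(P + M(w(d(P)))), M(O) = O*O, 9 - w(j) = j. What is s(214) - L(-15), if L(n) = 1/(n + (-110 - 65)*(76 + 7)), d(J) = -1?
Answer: 7427/2282780 ≈ 0.0032535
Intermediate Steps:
w(j) = 9 - j
M(O) = O**2
L(n) = 1/(-14525 + n) (L(n) = 1/(n - 175*83) = 1/(n - 14525) = 1/(-14525 + n))
s(P) = 1/(100 + P) (s(P) = 1/(P + (9 - 1*(-1))**2) = 1/(P + (9 + 1)**2) = 1/(P + 10**2) = 1/(P + 100) = 1/(100 + P))
s(214) - L(-15) = 1/(100 + 214) - 1/(-14525 - 15) = 1/314 - 1/(-14540) = 1/314 - 1*(-1/14540) = 1/314 + 1/14540 = 7427/2282780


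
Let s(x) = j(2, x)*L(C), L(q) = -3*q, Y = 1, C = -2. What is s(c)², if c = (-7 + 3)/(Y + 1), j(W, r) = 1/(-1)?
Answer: 36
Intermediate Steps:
j(W, r) = -1
c = -2 (c = (-7 + 3)/(1 + 1) = -4/2 = -4*½ = -2)
s(x) = -6 (s(x) = -(-3)*(-2) = -1*6 = -6)
s(c)² = (-6)² = 36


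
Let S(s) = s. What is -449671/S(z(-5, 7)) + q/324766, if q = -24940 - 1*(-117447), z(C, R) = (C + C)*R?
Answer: 36511081869/5683405 ≈ 6424.2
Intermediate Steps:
z(C, R) = 2*C*R (z(C, R) = (2*C)*R = 2*C*R)
q = 92507 (q = -24940 + 117447 = 92507)
-449671/S(z(-5, 7)) + q/324766 = -449671/(2*(-5)*7) + 92507/324766 = -449671/(-70) + 92507*(1/324766) = -449671*(-1/70) + 92507/324766 = 449671/70 + 92507/324766 = 36511081869/5683405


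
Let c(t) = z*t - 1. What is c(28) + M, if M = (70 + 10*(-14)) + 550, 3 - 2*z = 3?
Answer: 479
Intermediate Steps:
z = 0 (z = 3/2 - ½*3 = 3/2 - 3/2 = 0)
M = 480 (M = (70 - 140) + 550 = -70 + 550 = 480)
c(t) = -1 (c(t) = 0*t - 1 = 0 - 1 = -1)
c(28) + M = -1 + 480 = 479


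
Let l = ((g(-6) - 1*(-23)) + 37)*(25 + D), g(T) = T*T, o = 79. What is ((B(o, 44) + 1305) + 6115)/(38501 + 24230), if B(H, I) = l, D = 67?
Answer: 16252/62731 ≈ 0.25907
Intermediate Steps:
g(T) = T²
l = 8832 (l = (((-6)² - 1*(-23)) + 37)*(25 + 67) = ((36 + 23) + 37)*92 = (59 + 37)*92 = 96*92 = 8832)
B(H, I) = 8832
((B(o, 44) + 1305) + 6115)/(38501 + 24230) = ((8832 + 1305) + 6115)/(38501 + 24230) = (10137 + 6115)/62731 = 16252*(1/62731) = 16252/62731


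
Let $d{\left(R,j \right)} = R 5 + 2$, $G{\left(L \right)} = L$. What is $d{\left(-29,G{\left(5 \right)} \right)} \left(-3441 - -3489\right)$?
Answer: $-6864$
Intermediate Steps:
$d{\left(R,j \right)} = 2 + 5 R$ ($d{\left(R,j \right)} = 5 R + 2 = 2 + 5 R$)
$d{\left(-29,G{\left(5 \right)} \right)} \left(-3441 - -3489\right) = \left(2 + 5 \left(-29\right)\right) \left(-3441 - -3489\right) = \left(2 - 145\right) \left(-3441 + 3489\right) = \left(-143\right) 48 = -6864$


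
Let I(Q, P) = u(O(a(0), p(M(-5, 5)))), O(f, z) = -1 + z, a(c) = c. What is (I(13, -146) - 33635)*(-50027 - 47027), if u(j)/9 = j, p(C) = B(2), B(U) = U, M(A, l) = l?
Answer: 3263537804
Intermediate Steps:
p(C) = 2
u(j) = 9*j
I(Q, P) = 9 (I(Q, P) = 9*(-1 + 2) = 9*1 = 9)
(I(13, -146) - 33635)*(-50027 - 47027) = (9 - 33635)*(-50027 - 47027) = -33626*(-97054) = 3263537804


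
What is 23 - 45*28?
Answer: -1237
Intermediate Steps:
23 - 45*28 = 23 - 1260 = -1237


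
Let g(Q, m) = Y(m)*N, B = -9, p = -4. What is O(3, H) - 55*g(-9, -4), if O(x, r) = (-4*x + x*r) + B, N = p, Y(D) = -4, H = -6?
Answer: -919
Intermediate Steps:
N = -4
g(Q, m) = 16 (g(Q, m) = -4*(-4) = 16)
O(x, r) = -9 - 4*x + r*x (O(x, r) = (-4*x + x*r) - 9 = (-4*x + r*x) - 9 = -9 - 4*x + r*x)
O(3, H) - 55*g(-9, -4) = (-9 - 4*3 - 6*3) - 55*16 = (-9 - 12 - 18) - 880 = -39 - 880 = -919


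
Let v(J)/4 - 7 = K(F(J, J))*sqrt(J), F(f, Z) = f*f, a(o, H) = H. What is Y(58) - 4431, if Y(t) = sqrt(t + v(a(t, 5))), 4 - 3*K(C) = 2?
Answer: -4431 + sqrt(774 + 24*sqrt(5))/3 ≈ -4421.4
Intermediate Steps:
F(f, Z) = f**2
K(C) = 2/3 (K(C) = 4/3 - 1/3*2 = 4/3 - 2/3 = 2/3)
v(J) = 28 + 8*sqrt(J)/3 (v(J) = 28 + 4*(2*sqrt(J)/3) = 28 + 8*sqrt(J)/3)
Y(t) = sqrt(28 + t + 8*sqrt(5)/3) (Y(t) = sqrt(t + (28 + 8*sqrt(5)/3)) = sqrt(28 + t + 8*sqrt(5)/3))
Y(58) - 4431 = sqrt(252 + 9*58 + 24*sqrt(5))/3 - 4431 = sqrt(252 + 522 + 24*sqrt(5))/3 - 4431 = sqrt(774 + 24*sqrt(5))/3 - 4431 = -4431 + sqrt(774 + 24*sqrt(5))/3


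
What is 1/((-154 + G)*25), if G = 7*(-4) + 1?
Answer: -1/4525 ≈ -0.00022099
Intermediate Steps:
G = -27 (G = -28 + 1 = -27)
1/((-154 + G)*25) = 1/((-154 - 27)*25) = 1/(-181*25) = 1/(-4525) = -1/4525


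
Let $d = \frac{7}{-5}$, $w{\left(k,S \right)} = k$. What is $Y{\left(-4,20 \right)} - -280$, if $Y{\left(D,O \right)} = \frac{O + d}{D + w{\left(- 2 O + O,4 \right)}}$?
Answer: $\frac{11169}{40} \approx 279.23$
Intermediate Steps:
$d = - \frac{7}{5}$ ($d = 7 \left(- \frac{1}{5}\right) = - \frac{7}{5} \approx -1.4$)
$Y{\left(D,O \right)} = \frac{- \frac{7}{5} + O}{D - O}$ ($Y{\left(D,O \right)} = \frac{O - \frac{7}{5}}{D + \left(- 2 O + O\right)} = \frac{- \frac{7}{5} + O}{D - O}$)
$Y{\left(-4,20 \right)} - -280 = \frac{- \frac{7}{5} + 20}{-4 - 20} - -280 = \frac{1}{-4 - 20} \cdot \frac{93}{5} + 280 = \frac{1}{-24} \cdot \frac{93}{5} + 280 = \left(- \frac{1}{24}\right) \frac{93}{5} + 280 = - \frac{31}{40} + 280 = \frac{11169}{40}$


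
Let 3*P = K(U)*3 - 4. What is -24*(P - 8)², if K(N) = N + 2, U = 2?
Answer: -2048/3 ≈ -682.67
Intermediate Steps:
K(N) = 2 + N
P = 8/3 (P = ((2 + 2)*3 - 4)/3 = (4*3 - 4)/3 = (12 - 4)/3 = (⅓)*8 = 8/3 ≈ 2.6667)
-24*(P - 8)² = -24*(8/3 - 8)² = -24*(-16/3)² = -24*256/9 = -2048/3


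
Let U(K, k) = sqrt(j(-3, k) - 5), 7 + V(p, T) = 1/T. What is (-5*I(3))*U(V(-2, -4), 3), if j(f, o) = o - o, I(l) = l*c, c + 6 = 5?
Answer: 15*I*sqrt(5) ≈ 33.541*I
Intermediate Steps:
c = -1 (c = -6 + 5 = -1)
I(l) = -l (I(l) = l*(-1) = -l)
j(f, o) = 0
V(p, T) = -7 + 1/T
U(K, k) = I*sqrt(5) (U(K, k) = sqrt(0 - 5) = sqrt(-5) = I*sqrt(5))
(-5*I(3))*U(V(-2, -4), 3) = (-(-5)*3)*(I*sqrt(5)) = (-5*(-3))*(I*sqrt(5)) = 15*(I*sqrt(5)) = 15*I*sqrt(5)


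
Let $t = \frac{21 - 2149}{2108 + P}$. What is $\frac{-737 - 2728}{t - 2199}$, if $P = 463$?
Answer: $\frac{8908515}{5655757} \approx 1.5751$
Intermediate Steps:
$t = - \frac{2128}{2571}$ ($t = \frac{21 - 2149}{2108 + 463} = - \frac{2128}{2571} \approx -0.82769$)
$\frac{-737 - 2728}{t - 2199} = \frac{-737 - 2728}{- \frac{2128}{2571} - 2199} = - \frac{3465}{- \frac{5655757}{2571}} = \left(-3465\right) \left(- \frac{2571}{5655757}\right) = \frac{8908515}{5655757}$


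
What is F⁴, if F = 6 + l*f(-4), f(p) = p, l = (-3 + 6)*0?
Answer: 1296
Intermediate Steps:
l = 0 (l = 3*0 = 0)
F = 6 (F = 6 + 0*(-4) = 6 + 0 = 6)
F⁴ = 6⁴ = 1296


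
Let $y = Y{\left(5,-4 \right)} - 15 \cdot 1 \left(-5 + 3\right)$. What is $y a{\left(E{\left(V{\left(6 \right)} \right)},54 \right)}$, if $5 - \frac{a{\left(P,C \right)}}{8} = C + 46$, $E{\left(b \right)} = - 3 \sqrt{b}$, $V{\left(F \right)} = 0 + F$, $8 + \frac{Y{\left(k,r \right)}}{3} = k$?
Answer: $-15960$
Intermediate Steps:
$Y{\left(k,r \right)} = -24 + 3 k$
$V{\left(F \right)} = F$
$a{\left(P,C \right)} = -328 - 8 C$ ($a{\left(P,C \right)} = 40 - 8 \left(C + 46\right) = 40 - 8 \left(46 + C\right) = 40 - \left(368 + 8 C\right) = -328 - 8 C$)
$y = 21$ ($y = \left(-24 + 3 \cdot 5\right) - 15 \cdot 1 \left(-5 + 3\right) = \left(-24 + 15\right) - 15 \cdot 1 \left(-2\right) = -9 - -30 = -9 + 30 = 21$)
$y a{\left(E{\left(V{\left(6 \right)} \right)},54 \right)} = 21 \left(-328 - 432\right) = 21 \left(-760\right) = -15960$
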